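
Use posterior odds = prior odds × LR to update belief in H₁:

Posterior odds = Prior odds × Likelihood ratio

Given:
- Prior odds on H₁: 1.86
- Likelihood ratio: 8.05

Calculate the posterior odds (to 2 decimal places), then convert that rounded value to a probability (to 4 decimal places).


Step 1: Calculate posterior odds
Posterior odds = Prior odds × LR
               = 1.86 × 8.05
               = 14.97

Step 2: Convert to probability
P(H₁|E) = Posterior odds / (1 + Posterior odds)
       = 14.97 / (1 + 14.97)
       = 14.97 / 15.97
       = 0.9374

The evidence increased P(H₁) from 0.6503 to 0.9374.


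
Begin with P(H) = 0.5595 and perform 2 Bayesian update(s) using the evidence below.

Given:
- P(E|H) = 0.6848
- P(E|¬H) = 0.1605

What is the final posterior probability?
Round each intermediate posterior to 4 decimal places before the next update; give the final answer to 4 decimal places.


Sequential Bayesian updating:

Initial prior: P(H) = 0.5595

Update 1:
  P(E) = 0.6848 × 0.5595 + 0.1605 × 0.4405 = 0.38314560 + 0.07070025 = 0.45384585
  P(H|E) = 0.38314560 / 0.45384585 = 0.8442

Update 2:
  P(E) = 0.6848 × 0.8442 + 0.1605 × 0.1558 = 0.57810816 + 0.02500590 = 0.60311406
  P(H|E) = 0.57810816 / 0.60311406 = 0.9585

Final posterior: 0.9585


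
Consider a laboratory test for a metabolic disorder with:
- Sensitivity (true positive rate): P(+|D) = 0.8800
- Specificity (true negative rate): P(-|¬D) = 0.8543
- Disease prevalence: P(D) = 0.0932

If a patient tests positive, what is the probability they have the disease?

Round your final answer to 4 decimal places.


Let D = has disease, + = positive test

Given:
- P(D) = 0.0932 (prevalence)
- P(+|D) = 0.8800 (sensitivity)
- P(-|¬D) = 0.8543 (specificity)
- P(+|¬D) = 0.1457 (false positive rate = 1 - specificity)

Step 1: Find P(+)
P(+) = P(+|D)P(D) + P(+|¬D)P(¬D)
     = 0.8800 × 0.0932 + 0.1457 × 0.9068
     = 0.08201600 + 0.13212076
     = 0.21413676

Step 2: Apply Bayes' theorem for P(D|+)
P(D|+) = P(+|D)P(D) / P(+)
       = 0.08201600 / 0.21413676
       = 0.3830


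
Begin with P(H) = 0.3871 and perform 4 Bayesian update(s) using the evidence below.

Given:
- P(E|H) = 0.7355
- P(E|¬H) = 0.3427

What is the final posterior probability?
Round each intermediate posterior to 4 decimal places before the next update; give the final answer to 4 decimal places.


Sequential Bayesian updating:

Initial prior: P(H) = 0.3871

Update 1:
  P(E) = 0.7355 × 0.3871 + 0.3427 × 0.6129 = 0.28471205 + 0.21004083 = 0.49475288
  P(H|E) = 0.28471205 / 0.49475288 = 0.5755

Update 2:
  P(E) = 0.7355 × 0.5755 + 0.3427 × 0.4245 = 0.42328025 + 0.14547615 = 0.56875640
  P(H|E) = 0.42328025 / 0.56875640 = 0.7442

Update 3:
  P(E) = 0.7355 × 0.7442 + 0.3427 × 0.2558 = 0.54735910 + 0.08766266 = 0.63502176
  P(H|E) = 0.54735910 / 0.63502176 = 0.8620

Update 4:
  P(E) = 0.7355 × 0.8620 + 0.3427 × 0.1380 = 0.63400100 + 0.04729260 = 0.68129360
  P(H|E) = 0.63400100 / 0.68129360 = 0.9306

Final posterior: 0.9306


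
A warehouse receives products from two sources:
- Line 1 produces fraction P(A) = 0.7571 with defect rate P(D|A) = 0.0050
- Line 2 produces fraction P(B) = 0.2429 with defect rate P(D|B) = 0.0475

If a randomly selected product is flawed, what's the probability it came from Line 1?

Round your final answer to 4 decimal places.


Let A = from Line 1, D = flawed

Given:
- P(A) = 0.7571, P(B) = 0.2429
- P(D|A) = 0.0050, P(D|B) = 0.0475

Step 1: Find P(D)
P(D) = P(D|A)P(A) + P(D|B)P(B)
     = 0.0050 × 0.7571 + 0.0475 × 0.2429
     = 0.00378550 + 0.01153775
     = 0.01532325

Step 2: Apply Bayes' theorem
P(A|D) = P(D|A)P(A) / P(D)
       = 0.00378550 / 0.01532325
       = 0.2470


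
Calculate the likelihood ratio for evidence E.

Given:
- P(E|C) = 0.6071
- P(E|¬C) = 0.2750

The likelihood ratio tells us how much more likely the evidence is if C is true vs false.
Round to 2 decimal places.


Likelihood Ratio (LR) = P(E|C) / P(E|¬C)

LR = 0.6071 / 0.2750
   = 2.21

The evidence is 2.21 times more likely if C is true than if C is false.
LR > 1, so observing E raises the odds in favor of C.


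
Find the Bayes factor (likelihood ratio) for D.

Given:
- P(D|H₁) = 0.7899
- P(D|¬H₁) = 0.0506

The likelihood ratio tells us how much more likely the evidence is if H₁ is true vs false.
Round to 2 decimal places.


Likelihood Ratio (LR) = P(D|H₁) / P(D|¬H₁)

LR = 0.7899 / 0.0506
   = 15.61

The evidence is 15.61 times more likely if H₁ is true than if H₁ is false.
LR > 1, so observing D raises the odds in favor of H₁.


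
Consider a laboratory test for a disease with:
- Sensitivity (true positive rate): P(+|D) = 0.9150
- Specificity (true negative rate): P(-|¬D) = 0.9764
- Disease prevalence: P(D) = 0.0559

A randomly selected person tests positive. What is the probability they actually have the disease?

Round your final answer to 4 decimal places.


Let D = has disease, + = positive test

Given:
- P(D) = 0.0559 (prevalence)
- P(+|D) = 0.9150 (sensitivity)
- P(-|¬D) = 0.9764 (specificity)
- P(+|¬D) = 0.0236 (false positive rate = 1 - specificity)

Step 1: Find P(+)
P(+) = P(+|D)P(D) + P(+|¬D)P(¬D)
     = 0.9150 × 0.0559 + 0.0236 × 0.9441
     = 0.05114850 + 0.02228076
     = 0.07342926

Step 2: Apply Bayes' theorem for P(D|+)
P(D|+) = P(+|D)P(D) / P(+)
       = 0.05114850 / 0.07342926
       = 0.6966


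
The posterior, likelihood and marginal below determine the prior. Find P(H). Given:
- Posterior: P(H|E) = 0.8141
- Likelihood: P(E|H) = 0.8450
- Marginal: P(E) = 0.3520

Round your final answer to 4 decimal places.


From Bayes' theorem: P(H|E) = P(E|H) × P(H) / P(E)

Rearranging for P(H):
P(H) = P(H|E) × P(E) / P(E|H)
     = 0.8141 × 0.3520 / 0.8450
     = 0.28656320 / 0.8450
     = 0.3391


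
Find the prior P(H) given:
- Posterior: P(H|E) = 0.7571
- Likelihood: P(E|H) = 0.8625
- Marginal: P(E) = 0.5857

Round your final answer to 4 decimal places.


From Bayes' theorem: P(H|E) = P(E|H) × P(H) / P(E)

Rearranging for P(H):
P(H) = P(H|E) × P(E) / P(E|H)
     = 0.7571 × 0.5857 / 0.8625
     = 0.44343347 / 0.8625
     = 0.5141


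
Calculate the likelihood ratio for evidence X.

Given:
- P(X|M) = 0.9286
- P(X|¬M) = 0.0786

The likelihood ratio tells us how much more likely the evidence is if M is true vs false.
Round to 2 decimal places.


Likelihood Ratio (LR) = P(X|M) / P(X|¬M)

LR = 0.9286 / 0.0786
   = 11.81

The evidence is 11.81 times more likely if M is true than if M is false.
LR > 1, so observing X raises the odds in favor of M.


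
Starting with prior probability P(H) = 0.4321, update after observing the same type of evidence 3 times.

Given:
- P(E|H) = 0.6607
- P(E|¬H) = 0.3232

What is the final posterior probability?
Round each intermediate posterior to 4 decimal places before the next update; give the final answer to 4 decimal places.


Sequential Bayesian updating:

Initial prior: P(H) = 0.4321

Update 1:
  P(E) = 0.6607 × 0.4321 + 0.3232 × 0.5679 = 0.28548847 + 0.18354528 = 0.46903375
  P(H|E) = 0.28548847 / 0.46903375 = 0.6087

Update 2:
  P(E) = 0.6607 × 0.6087 + 0.3232 × 0.3913 = 0.40216809 + 0.12646816 = 0.52863625
  P(H|E) = 0.40216809 / 0.52863625 = 0.7608

Update 3:
  P(E) = 0.6607 × 0.7608 + 0.3232 × 0.2392 = 0.50266056 + 0.07730944 = 0.57997000
  P(H|E) = 0.50266056 / 0.57997000 = 0.8667

Final posterior: 0.8667


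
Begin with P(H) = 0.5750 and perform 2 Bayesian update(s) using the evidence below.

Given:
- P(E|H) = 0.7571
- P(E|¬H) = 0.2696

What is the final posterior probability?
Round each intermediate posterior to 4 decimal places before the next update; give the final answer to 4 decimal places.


Sequential Bayesian updating:

Initial prior: P(H) = 0.5750

Update 1:
  P(E) = 0.7571 × 0.5750 + 0.2696 × 0.4250 = 0.43533250 + 0.11458000 = 0.54991250
  P(H|E) = 0.43533250 / 0.54991250 = 0.7916

Update 2:
  P(E) = 0.7571 × 0.7916 + 0.2696 × 0.2084 = 0.59932036 + 0.05618464 = 0.65550500
  P(H|E) = 0.59932036 / 0.65550500 = 0.9143

Final posterior: 0.9143


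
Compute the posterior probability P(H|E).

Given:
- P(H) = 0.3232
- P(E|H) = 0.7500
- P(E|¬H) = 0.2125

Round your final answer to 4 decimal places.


Bayes' theorem: P(H|E) = P(E|H) × P(H) / P(E)

Step 1: Calculate P(E) using law of total probability
P(E) = P(E|H)P(H) + P(E|¬H)P(¬H)
     = 0.7500 × 0.3232 + 0.2125 × 0.6768
     = 0.24240000 + 0.14382000
     = 0.38622000

Step 2: Apply Bayes' theorem
P(H|E) = P(E|H) × P(H) / P(E)
       = 0.24240000 / 0.38622000
       = 0.6276


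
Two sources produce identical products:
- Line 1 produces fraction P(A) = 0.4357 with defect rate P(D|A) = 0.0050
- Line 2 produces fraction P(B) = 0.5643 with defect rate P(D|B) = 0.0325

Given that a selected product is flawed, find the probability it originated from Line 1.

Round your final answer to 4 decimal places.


Let A = from Line 1, D = flawed

Given:
- P(A) = 0.4357, P(B) = 0.5643
- P(D|A) = 0.0050, P(D|B) = 0.0325

Step 1: Find P(D)
P(D) = P(D|A)P(A) + P(D|B)P(B)
     = 0.0050 × 0.4357 + 0.0325 × 0.5643
     = 0.00217850 + 0.01833975
     = 0.02051825

Step 2: Apply Bayes' theorem
P(A|D) = P(D|A)P(A) / P(D)
       = 0.00217850 / 0.02051825
       = 0.1062


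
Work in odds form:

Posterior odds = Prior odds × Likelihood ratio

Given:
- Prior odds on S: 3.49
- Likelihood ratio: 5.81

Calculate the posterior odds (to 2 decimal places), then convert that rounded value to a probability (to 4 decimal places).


Step 1: Calculate posterior odds
Posterior odds = Prior odds × LR
               = 3.49 × 5.81
               = 20.28

Step 2: Convert to probability
P(S|E) = Posterior odds / (1 + Posterior odds)
       = 20.28 / (1 + 20.28)
       = 20.28 / 21.28
       = 0.9530

The evidence increased P(S) from 0.7773 to 0.9530.


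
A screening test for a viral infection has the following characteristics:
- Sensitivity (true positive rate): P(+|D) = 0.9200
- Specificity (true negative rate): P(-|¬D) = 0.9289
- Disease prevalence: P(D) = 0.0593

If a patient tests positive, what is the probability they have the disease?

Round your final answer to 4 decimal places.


Let D = has disease, + = positive test

Given:
- P(D) = 0.0593 (prevalence)
- P(+|D) = 0.9200 (sensitivity)
- P(-|¬D) = 0.9289 (specificity)
- P(+|¬D) = 0.0711 (false positive rate = 1 - specificity)

Step 1: Find P(+)
P(+) = P(+|D)P(D) + P(+|¬D)P(¬D)
     = 0.9200 × 0.0593 + 0.0711 × 0.9407
     = 0.05455600 + 0.06688377
     = 0.12143977

Step 2: Apply Bayes' theorem for P(D|+)
P(D|+) = P(+|D)P(D) / P(+)
       = 0.05455600 / 0.12143977
       = 0.4492


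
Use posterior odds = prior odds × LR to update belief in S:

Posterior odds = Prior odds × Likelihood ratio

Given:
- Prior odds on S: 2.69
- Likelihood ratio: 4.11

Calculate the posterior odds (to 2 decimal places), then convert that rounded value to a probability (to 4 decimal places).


Step 1: Calculate posterior odds
Posterior odds = Prior odds × LR
               = 2.69 × 4.11
               = 11.06

Step 2: Convert to probability
P(S|E) = Posterior odds / (1 + Posterior odds)
       = 11.06 / (1 + 11.06)
       = 11.06 / 12.06
       = 0.9171

The evidence increased P(S) from 0.7290 to 0.9171.


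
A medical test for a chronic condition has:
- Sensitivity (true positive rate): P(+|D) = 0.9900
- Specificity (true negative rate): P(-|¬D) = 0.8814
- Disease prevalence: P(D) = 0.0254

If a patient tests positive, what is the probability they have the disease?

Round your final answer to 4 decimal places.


Let D = has disease, + = positive test

Given:
- P(D) = 0.0254 (prevalence)
- P(+|D) = 0.9900 (sensitivity)
- P(-|¬D) = 0.8814 (specificity)
- P(+|¬D) = 0.1186 (false positive rate = 1 - specificity)

Step 1: Find P(+)
P(+) = P(+|D)P(D) + P(+|¬D)P(¬D)
     = 0.9900 × 0.0254 + 0.1186 × 0.9746
     = 0.02514600 + 0.11558756
     = 0.14073356

Step 2: Apply Bayes' theorem for P(D|+)
P(D|+) = P(+|D)P(D) / P(+)
       = 0.02514600 / 0.14073356
       = 0.1787


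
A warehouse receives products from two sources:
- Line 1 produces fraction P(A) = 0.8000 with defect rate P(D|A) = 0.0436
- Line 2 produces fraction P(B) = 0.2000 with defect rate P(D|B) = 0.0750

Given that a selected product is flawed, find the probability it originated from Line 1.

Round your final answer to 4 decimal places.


Let A = from Line 1, D = flawed

Given:
- P(A) = 0.8000, P(B) = 0.2000
- P(D|A) = 0.0436, P(D|B) = 0.0750

Step 1: Find P(D)
P(D) = P(D|A)P(A) + P(D|B)P(B)
     = 0.0436 × 0.8000 + 0.0750 × 0.2000
     = 0.03488000 + 0.01500000
     = 0.04988000

Step 2: Apply Bayes' theorem
P(A|D) = P(D|A)P(A) / P(D)
       = 0.03488000 / 0.04988000
       = 0.6993


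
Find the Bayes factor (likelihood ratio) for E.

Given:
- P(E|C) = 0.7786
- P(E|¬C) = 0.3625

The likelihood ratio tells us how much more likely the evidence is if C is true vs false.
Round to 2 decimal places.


Likelihood Ratio (LR) = P(E|C) / P(E|¬C)

LR = 0.7786 / 0.3625
   = 2.15

The evidence is 2.15 times more likely if C is true than if C is false.
Because LR exceeds 1, E is evidence for C.


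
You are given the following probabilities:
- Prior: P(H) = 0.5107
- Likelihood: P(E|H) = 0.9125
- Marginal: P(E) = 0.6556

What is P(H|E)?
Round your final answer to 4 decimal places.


Using Bayes' theorem:

P(H|E) = P(E|H) × P(H) / P(E)
       = 0.9125 × 0.5107 / 0.6556
       = 0.46601375 / 0.6556
       = 0.7108

The evidence strengthens our belief in H.
Prior: 0.5107 → Posterior: 0.7108


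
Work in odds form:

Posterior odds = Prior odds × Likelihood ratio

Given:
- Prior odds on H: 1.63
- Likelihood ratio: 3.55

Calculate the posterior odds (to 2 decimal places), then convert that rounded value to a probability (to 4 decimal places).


Step 1: Calculate posterior odds
Posterior odds = Prior odds × LR
               = 1.63 × 3.55
               = 5.79

Step 2: Convert to probability
P(H|E) = Posterior odds / (1 + Posterior odds)
       = 5.79 / (1 + 5.79)
       = 5.79 / 6.79
       = 0.8527

The evidence increased P(H) from 0.6198 to 0.8527.


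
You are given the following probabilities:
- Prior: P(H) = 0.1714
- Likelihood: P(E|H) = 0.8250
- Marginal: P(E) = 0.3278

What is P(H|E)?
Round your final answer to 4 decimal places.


Using Bayes' theorem:

P(H|E) = P(E|H) × P(H) / P(E)
       = 0.8250 × 0.1714 / 0.3278
       = 0.14140500 / 0.3278
       = 0.4314

The evidence strengthens our belief in H.
Prior: 0.1714 → Posterior: 0.4314


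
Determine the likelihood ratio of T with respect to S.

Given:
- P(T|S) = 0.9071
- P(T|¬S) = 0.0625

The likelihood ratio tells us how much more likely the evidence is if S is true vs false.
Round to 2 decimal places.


Likelihood Ratio (LR) = P(T|S) / P(T|¬S)

LR = 0.9071 / 0.0625
   = 14.51

The evidence is 14.51 times more likely if S is true than if S is false.
Because LR exceeds 1, T is evidence for S.


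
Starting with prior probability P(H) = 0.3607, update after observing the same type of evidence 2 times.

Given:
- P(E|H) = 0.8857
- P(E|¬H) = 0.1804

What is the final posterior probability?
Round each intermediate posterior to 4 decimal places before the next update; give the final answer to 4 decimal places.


Sequential Bayesian updating:

Initial prior: P(H) = 0.3607

Update 1:
  P(E) = 0.8857 × 0.3607 + 0.1804 × 0.6393 = 0.31947199 + 0.11532972 = 0.43480171
  P(H|E) = 0.31947199 / 0.43480171 = 0.7348

Update 2:
  P(E) = 0.8857 × 0.7348 + 0.1804 × 0.2652 = 0.65081236 + 0.04784208 = 0.69865444
  P(H|E) = 0.65081236 / 0.69865444 = 0.9315

Final posterior: 0.9315


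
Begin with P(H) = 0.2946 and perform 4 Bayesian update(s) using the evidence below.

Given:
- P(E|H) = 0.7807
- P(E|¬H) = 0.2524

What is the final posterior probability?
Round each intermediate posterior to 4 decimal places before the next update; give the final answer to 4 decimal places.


Sequential Bayesian updating:

Initial prior: P(H) = 0.2946

Update 1:
  P(E) = 0.7807 × 0.2946 + 0.2524 × 0.7054 = 0.22999422 + 0.17804296 = 0.40803718
  P(H|E) = 0.22999422 / 0.40803718 = 0.5637

Update 2:
  P(E) = 0.7807 × 0.5637 + 0.2524 × 0.4363 = 0.44008059 + 0.11012212 = 0.55020271
  P(H|E) = 0.44008059 / 0.55020271 = 0.7999

Update 3:
  P(E) = 0.7807 × 0.7999 + 0.2524 × 0.2001 = 0.62448193 + 0.05050524 = 0.67498717
  P(H|E) = 0.62448193 / 0.67498717 = 0.9252

Update 4:
  P(E) = 0.7807 × 0.9252 + 0.2524 × 0.0748 = 0.72230364 + 0.01887952 = 0.74118316
  P(H|E) = 0.72230364 / 0.74118316 = 0.9745

Final posterior: 0.9745


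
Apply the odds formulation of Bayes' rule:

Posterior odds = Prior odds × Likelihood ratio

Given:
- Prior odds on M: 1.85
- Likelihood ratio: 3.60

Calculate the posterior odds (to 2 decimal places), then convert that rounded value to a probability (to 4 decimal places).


Step 1: Calculate posterior odds
Posterior odds = Prior odds × LR
               = 1.85 × 3.60
               = 6.66

Step 2: Convert to probability
P(M|E) = Posterior odds / (1 + Posterior odds)
       = 6.66 / (1 + 6.66)
       = 6.66 / 7.66
       = 0.8695

The evidence increased P(M) from 0.6491 to 0.8695.


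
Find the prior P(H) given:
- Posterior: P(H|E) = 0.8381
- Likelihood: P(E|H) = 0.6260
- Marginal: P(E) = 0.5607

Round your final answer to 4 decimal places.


From Bayes' theorem: P(H|E) = P(E|H) × P(H) / P(E)

Rearranging for P(H):
P(H) = P(H|E) × P(E) / P(E|H)
     = 0.8381 × 0.5607 / 0.6260
     = 0.46992267 / 0.6260
     = 0.7507


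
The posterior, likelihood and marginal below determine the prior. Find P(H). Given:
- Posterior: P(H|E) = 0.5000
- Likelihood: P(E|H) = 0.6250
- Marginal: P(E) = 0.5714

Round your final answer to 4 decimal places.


From Bayes' theorem: P(H|E) = P(E|H) × P(H) / P(E)

Rearranging for P(H):
P(H) = P(H|E) × P(E) / P(E|H)
     = 0.5000 × 0.5714 / 0.6250
     = 0.28570000 / 0.6250
     = 0.4571


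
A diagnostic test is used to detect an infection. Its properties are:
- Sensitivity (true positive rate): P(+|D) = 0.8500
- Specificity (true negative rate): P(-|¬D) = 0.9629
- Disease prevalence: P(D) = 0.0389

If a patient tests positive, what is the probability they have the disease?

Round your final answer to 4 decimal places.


Let D = has disease, + = positive test

Given:
- P(D) = 0.0389 (prevalence)
- P(+|D) = 0.8500 (sensitivity)
- P(-|¬D) = 0.9629 (specificity)
- P(+|¬D) = 0.0371 (false positive rate = 1 - specificity)

Step 1: Find P(+)
P(+) = P(+|D)P(D) + P(+|¬D)P(¬D)
     = 0.8500 × 0.0389 + 0.0371 × 0.9611
     = 0.03306500 + 0.03565681
     = 0.06872181

Step 2: Apply Bayes' theorem for P(D|+)
P(D|+) = P(+|D)P(D) / P(+)
       = 0.03306500 / 0.06872181
       = 0.4811


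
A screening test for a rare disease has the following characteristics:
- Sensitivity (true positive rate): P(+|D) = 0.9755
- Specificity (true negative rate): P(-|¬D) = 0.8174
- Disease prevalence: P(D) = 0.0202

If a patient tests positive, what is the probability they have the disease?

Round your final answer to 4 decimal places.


Let D = has disease, + = positive test

Given:
- P(D) = 0.0202 (prevalence)
- P(+|D) = 0.9755 (sensitivity)
- P(-|¬D) = 0.8174 (specificity)
- P(+|¬D) = 0.1826 (false positive rate = 1 - specificity)

Step 1: Find P(+)
P(+) = P(+|D)P(D) + P(+|¬D)P(¬D)
     = 0.9755 × 0.0202 + 0.1826 × 0.9798
     = 0.01970510 + 0.17891148
     = 0.19861658

Step 2: Apply Bayes' theorem for P(D|+)
P(D|+) = P(+|D)P(D) / P(+)
       = 0.01970510 / 0.19861658
       = 0.0992


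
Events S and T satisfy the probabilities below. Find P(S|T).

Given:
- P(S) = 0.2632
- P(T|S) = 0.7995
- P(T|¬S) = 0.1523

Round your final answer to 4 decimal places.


Bayes' theorem: P(S|T) = P(T|S) × P(S) / P(T)

Step 1: Calculate P(T) using law of total probability
P(T) = P(T|S)P(S) + P(T|¬S)P(¬S)
     = 0.7995 × 0.2632 + 0.1523 × 0.7368
     = 0.21042840 + 0.11221464
     = 0.32264304

Step 2: Apply Bayes' theorem
P(S|T) = P(T|S) × P(S) / P(T)
       = 0.21042840 / 0.32264304
       = 0.6522


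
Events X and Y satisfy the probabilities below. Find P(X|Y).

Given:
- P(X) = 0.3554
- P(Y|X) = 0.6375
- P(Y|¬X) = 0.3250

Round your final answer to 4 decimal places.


Bayes' theorem: P(X|Y) = P(Y|X) × P(X) / P(Y)

Step 1: Calculate P(Y) using law of total probability
P(Y) = P(Y|X)P(X) + P(Y|¬X)P(¬X)
     = 0.6375 × 0.3554 + 0.3250 × 0.6446
     = 0.22656750 + 0.20949500
     = 0.43606250

Step 2: Apply Bayes' theorem
P(X|Y) = P(Y|X) × P(X) / P(Y)
       = 0.22656750 / 0.43606250
       = 0.5196


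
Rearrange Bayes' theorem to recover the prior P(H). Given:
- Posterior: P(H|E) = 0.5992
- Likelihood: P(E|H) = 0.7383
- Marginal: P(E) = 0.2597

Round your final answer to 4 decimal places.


From Bayes' theorem: P(H|E) = P(E|H) × P(H) / P(E)

Rearranging for P(H):
P(H) = P(H|E) × P(E) / P(E|H)
     = 0.5992 × 0.2597 / 0.7383
     = 0.15561224 / 0.7383
     = 0.2108


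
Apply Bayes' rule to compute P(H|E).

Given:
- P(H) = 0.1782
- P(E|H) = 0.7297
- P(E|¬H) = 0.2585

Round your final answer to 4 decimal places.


Bayes' theorem: P(H|E) = P(E|H) × P(H) / P(E)

Step 1: Calculate P(E) using law of total probability
P(E) = P(E|H)P(H) + P(E|¬H)P(¬H)
     = 0.7297 × 0.1782 + 0.2585 × 0.8218
     = 0.13003254 + 0.21243530
     = 0.34246784

Step 2: Apply Bayes' theorem
P(H|E) = P(E|H) × P(H) / P(E)
       = 0.13003254 / 0.34246784
       = 0.3797


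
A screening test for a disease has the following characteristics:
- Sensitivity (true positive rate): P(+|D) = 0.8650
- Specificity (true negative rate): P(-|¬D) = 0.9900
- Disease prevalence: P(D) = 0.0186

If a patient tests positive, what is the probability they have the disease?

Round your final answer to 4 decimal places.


Let D = has disease, + = positive test

Given:
- P(D) = 0.0186 (prevalence)
- P(+|D) = 0.8650 (sensitivity)
- P(-|¬D) = 0.9900 (specificity)
- P(+|¬D) = 0.0100 (false positive rate = 1 - specificity)

Step 1: Find P(+)
P(+) = P(+|D)P(D) + P(+|¬D)P(¬D)
     = 0.8650 × 0.0186 + 0.0100 × 0.9814
     = 0.01608900 + 0.00981400
     = 0.02590300

Step 2: Apply Bayes' theorem for P(D|+)
P(D|+) = P(+|D)P(D) / P(+)
       = 0.01608900 / 0.02590300
       = 0.6211


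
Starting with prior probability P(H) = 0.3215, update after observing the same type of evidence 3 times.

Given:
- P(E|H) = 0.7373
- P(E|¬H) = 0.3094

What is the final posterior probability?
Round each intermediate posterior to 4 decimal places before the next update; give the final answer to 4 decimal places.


Sequential Bayesian updating:

Initial prior: P(H) = 0.3215

Update 1:
  P(E) = 0.7373 × 0.3215 + 0.3094 × 0.6785 = 0.23704195 + 0.20992790 = 0.44696985
  P(H|E) = 0.23704195 / 0.44696985 = 0.5303

Update 2:
  P(E) = 0.7373 × 0.5303 + 0.3094 × 0.4697 = 0.39099019 + 0.14532518 = 0.53631537
  P(H|E) = 0.39099019 / 0.53631537 = 0.7290

Update 3:
  P(E) = 0.7373 × 0.7290 + 0.3094 × 0.2710 = 0.53749170 + 0.08384740 = 0.62133910
  P(H|E) = 0.53749170 / 0.62133910 = 0.8651

Final posterior: 0.8651


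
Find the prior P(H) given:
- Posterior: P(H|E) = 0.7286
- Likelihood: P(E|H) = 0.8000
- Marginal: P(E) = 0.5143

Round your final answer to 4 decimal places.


From Bayes' theorem: P(H|E) = P(E|H) × P(H) / P(E)

Rearranging for P(H):
P(H) = P(H|E) × P(E) / P(E|H)
     = 0.7286 × 0.5143 / 0.8000
     = 0.37471898 / 0.8000
     = 0.4684


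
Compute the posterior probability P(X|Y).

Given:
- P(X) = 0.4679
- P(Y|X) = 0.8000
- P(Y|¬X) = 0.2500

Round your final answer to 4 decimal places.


Bayes' theorem: P(X|Y) = P(Y|X) × P(X) / P(Y)

Step 1: Calculate P(Y) using law of total probability
P(Y) = P(Y|X)P(X) + P(Y|¬X)P(¬X)
     = 0.8000 × 0.4679 + 0.2500 × 0.5321
     = 0.37432000 + 0.13302500
     = 0.50734500

Step 2: Apply Bayes' theorem
P(X|Y) = P(Y|X) × P(X) / P(Y)
       = 0.37432000 / 0.50734500
       = 0.7378


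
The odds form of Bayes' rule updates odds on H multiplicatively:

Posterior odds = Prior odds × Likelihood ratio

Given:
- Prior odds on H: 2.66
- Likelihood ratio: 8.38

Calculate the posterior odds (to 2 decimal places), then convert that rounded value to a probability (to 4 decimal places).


Step 1: Calculate posterior odds
Posterior odds = Prior odds × LR
               = 2.66 × 8.38
               = 22.29

Step 2: Convert to probability
P(H|E) = Posterior odds / (1 + Posterior odds)
       = 22.29 / (1 + 22.29)
       = 22.29 / 23.29
       = 0.9571

The evidence increased P(H) from 0.7268 to 0.9571.


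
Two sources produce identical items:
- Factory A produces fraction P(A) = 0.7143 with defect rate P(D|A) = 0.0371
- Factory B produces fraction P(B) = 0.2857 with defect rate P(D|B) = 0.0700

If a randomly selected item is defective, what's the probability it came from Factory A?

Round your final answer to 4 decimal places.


Let A = from Factory A, D = defective

Given:
- P(A) = 0.7143, P(B) = 0.2857
- P(D|A) = 0.0371, P(D|B) = 0.0700

Step 1: Find P(D)
P(D) = P(D|A)P(A) + P(D|B)P(B)
     = 0.0371 × 0.7143 + 0.0700 × 0.2857
     = 0.02650053 + 0.01999900
     = 0.04649953

Step 2: Apply Bayes' theorem
P(A|D) = P(D|A)P(A) / P(D)
       = 0.02650053 / 0.04649953
       = 0.5699


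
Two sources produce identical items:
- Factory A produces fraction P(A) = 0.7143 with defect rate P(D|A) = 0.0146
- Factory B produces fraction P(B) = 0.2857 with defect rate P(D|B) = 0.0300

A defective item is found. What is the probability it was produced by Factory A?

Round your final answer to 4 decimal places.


Let A = from Factory A, D = defective

Given:
- P(A) = 0.7143, P(B) = 0.2857
- P(D|A) = 0.0146, P(D|B) = 0.0300

Step 1: Find P(D)
P(D) = P(D|A)P(A) + P(D|B)P(B)
     = 0.0146 × 0.7143 + 0.0300 × 0.2857
     = 0.01042878 + 0.00857100
     = 0.01899978

Step 2: Apply Bayes' theorem
P(A|D) = P(D|A)P(A) / P(D)
       = 0.01042878 / 0.01899978
       = 0.5489


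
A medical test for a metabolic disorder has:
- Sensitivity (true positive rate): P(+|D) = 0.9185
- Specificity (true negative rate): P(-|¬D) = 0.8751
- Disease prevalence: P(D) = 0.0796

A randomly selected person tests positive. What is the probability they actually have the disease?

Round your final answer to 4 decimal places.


Let D = has disease, + = positive test

Given:
- P(D) = 0.0796 (prevalence)
- P(+|D) = 0.9185 (sensitivity)
- P(-|¬D) = 0.8751 (specificity)
- P(+|¬D) = 0.1249 (false positive rate = 1 - specificity)

Step 1: Find P(+)
P(+) = P(+|D)P(D) + P(+|¬D)P(¬D)
     = 0.9185 × 0.0796 + 0.1249 × 0.9204
     = 0.07311260 + 0.11495796
     = 0.18807056

Step 2: Apply Bayes' theorem for P(D|+)
P(D|+) = P(+|D)P(D) / P(+)
       = 0.07311260 / 0.18807056
       = 0.3888


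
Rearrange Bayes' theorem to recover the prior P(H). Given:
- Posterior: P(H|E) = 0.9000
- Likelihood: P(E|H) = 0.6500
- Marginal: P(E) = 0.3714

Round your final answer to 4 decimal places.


From Bayes' theorem: P(H|E) = P(E|H) × P(H) / P(E)

Rearranging for P(H):
P(H) = P(H|E) × P(E) / P(E|H)
     = 0.9000 × 0.3714 / 0.6500
     = 0.33426000 / 0.6500
     = 0.5142


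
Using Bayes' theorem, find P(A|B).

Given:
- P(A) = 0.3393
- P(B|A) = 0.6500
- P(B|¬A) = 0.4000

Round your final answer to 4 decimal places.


Bayes' theorem: P(A|B) = P(B|A) × P(A) / P(B)

Step 1: Calculate P(B) using law of total probability
P(B) = P(B|A)P(A) + P(B|¬A)P(¬A)
     = 0.6500 × 0.3393 + 0.4000 × 0.6607
     = 0.22054500 + 0.26428000
     = 0.48482500

Step 2: Apply Bayes' theorem
P(A|B) = P(B|A) × P(A) / P(B)
       = 0.22054500 / 0.48482500
       = 0.4549


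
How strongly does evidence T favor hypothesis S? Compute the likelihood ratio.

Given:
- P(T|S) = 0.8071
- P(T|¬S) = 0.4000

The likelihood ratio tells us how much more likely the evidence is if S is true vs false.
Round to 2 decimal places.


Likelihood Ratio (LR) = P(T|S) / P(T|¬S)

LR = 0.8071 / 0.4000
   = 2.02

The evidence is 2.02 times more likely if S is true than if S is false.
Since LR > 1, the evidence supports S over ¬S.


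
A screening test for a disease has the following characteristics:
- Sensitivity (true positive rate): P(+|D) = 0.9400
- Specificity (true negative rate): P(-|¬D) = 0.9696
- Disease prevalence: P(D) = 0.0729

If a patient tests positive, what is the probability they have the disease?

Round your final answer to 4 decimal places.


Let D = has disease, + = positive test

Given:
- P(D) = 0.0729 (prevalence)
- P(+|D) = 0.9400 (sensitivity)
- P(-|¬D) = 0.9696 (specificity)
- P(+|¬D) = 0.0304 (false positive rate = 1 - specificity)

Step 1: Find P(+)
P(+) = P(+|D)P(D) + P(+|¬D)P(¬D)
     = 0.9400 × 0.0729 + 0.0304 × 0.9271
     = 0.06852600 + 0.02818384
     = 0.09670984

Step 2: Apply Bayes' theorem for P(D|+)
P(D|+) = P(+|D)P(D) / P(+)
       = 0.06852600 / 0.09670984
       = 0.7086


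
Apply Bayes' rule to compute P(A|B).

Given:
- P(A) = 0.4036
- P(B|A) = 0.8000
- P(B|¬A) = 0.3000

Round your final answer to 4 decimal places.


Bayes' theorem: P(A|B) = P(B|A) × P(A) / P(B)

Step 1: Calculate P(B) using law of total probability
P(B) = P(B|A)P(A) + P(B|¬A)P(¬A)
     = 0.8000 × 0.4036 + 0.3000 × 0.5964
     = 0.32288000 + 0.17892000
     = 0.50180000

Step 2: Apply Bayes' theorem
P(A|B) = P(B|A) × P(A) / P(B)
       = 0.32288000 / 0.50180000
       = 0.6434


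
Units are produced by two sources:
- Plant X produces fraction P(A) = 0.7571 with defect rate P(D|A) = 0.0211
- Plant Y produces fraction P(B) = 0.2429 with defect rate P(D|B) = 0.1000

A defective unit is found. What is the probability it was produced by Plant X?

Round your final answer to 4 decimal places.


Let A = from Plant X, D = defective

Given:
- P(A) = 0.7571, P(B) = 0.2429
- P(D|A) = 0.0211, P(D|B) = 0.1000

Step 1: Find P(D)
P(D) = P(D|A)P(A) + P(D|B)P(B)
     = 0.0211 × 0.7571 + 0.1000 × 0.2429
     = 0.01597481 + 0.02429000
     = 0.04026481

Step 2: Apply Bayes' theorem
P(A|D) = P(D|A)P(A) / P(D)
       = 0.01597481 / 0.04026481
       = 0.3967


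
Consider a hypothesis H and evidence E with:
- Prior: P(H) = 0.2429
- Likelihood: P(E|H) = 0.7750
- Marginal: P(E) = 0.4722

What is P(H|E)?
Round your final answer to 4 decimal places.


Using Bayes' theorem:

P(H|E) = P(E|H) × P(H) / P(E)
       = 0.7750 × 0.2429 / 0.4722
       = 0.18824750 / 0.4722
       = 0.3987

The evidence strengthens our belief in H.
Prior: 0.2429 → Posterior: 0.3987


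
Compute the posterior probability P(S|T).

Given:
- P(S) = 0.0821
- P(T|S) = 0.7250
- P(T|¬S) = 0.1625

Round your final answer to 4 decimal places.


Bayes' theorem: P(S|T) = P(T|S) × P(S) / P(T)

Step 1: Calculate P(T) using law of total probability
P(T) = P(T|S)P(S) + P(T|¬S)P(¬S)
     = 0.7250 × 0.0821 + 0.1625 × 0.9179
     = 0.05952250 + 0.14915875
     = 0.20868125

Step 2: Apply Bayes' theorem
P(S|T) = P(T|S) × P(S) / P(T)
       = 0.05952250 / 0.20868125
       = 0.2852


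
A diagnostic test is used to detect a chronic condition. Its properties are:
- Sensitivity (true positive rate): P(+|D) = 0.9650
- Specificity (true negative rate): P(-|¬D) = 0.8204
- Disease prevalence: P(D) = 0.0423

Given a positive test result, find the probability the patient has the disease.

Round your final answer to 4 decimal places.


Let D = has disease, + = positive test

Given:
- P(D) = 0.0423 (prevalence)
- P(+|D) = 0.9650 (sensitivity)
- P(-|¬D) = 0.8204 (specificity)
- P(+|¬D) = 0.1796 (false positive rate = 1 - specificity)

Step 1: Find P(+)
P(+) = P(+|D)P(D) + P(+|¬D)P(¬D)
     = 0.9650 × 0.0423 + 0.1796 × 0.9577
     = 0.04081950 + 0.17200292
     = 0.21282242

Step 2: Apply Bayes' theorem for P(D|+)
P(D|+) = P(+|D)P(D) / P(+)
       = 0.04081950 / 0.21282242
       = 0.1918


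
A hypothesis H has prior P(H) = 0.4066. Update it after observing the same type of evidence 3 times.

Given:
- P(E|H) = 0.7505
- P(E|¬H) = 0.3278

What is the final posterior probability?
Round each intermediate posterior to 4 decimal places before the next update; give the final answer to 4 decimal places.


Sequential Bayesian updating:

Initial prior: P(H) = 0.4066

Update 1:
  P(E) = 0.7505 × 0.4066 + 0.3278 × 0.5934 = 0.30515330 + 0.19451652 = 0.49966982
  P(H|E) = 0.30515330 / 0.49966982 = 0.6107

Update 2:
  P(E) = 0.7505 × 0.6107 + 0.3278 × 0.3893 = 0.45833035 + 0.12761254 = 0.58594289
  P(H|E) = 0.45833035 / 0.58594289 = 0.7822

Update 3:
  P(E) = 0.7505 × 0.7822 + 0.3278 × 0.2178 = 0.58704110 + 0.07139484 = 0.65843594
  P(H|E) = 0.58704110 / 0.65843594 = 0.8916

Final posterior: 0.8916


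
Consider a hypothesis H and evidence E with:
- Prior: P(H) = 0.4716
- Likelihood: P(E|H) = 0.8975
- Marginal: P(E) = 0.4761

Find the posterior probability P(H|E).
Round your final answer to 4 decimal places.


Using Bayes' theorem:

P(H|E) = P(E|H) × P(H) / P(E)
       = 0.8975 × 0.4716 / 0.4761
       = 0.42326100 / 0.4761
       = 0.8890

The evidence strengthens our belief in H.
Prior: 0.4716 → Posterior: 0.8890


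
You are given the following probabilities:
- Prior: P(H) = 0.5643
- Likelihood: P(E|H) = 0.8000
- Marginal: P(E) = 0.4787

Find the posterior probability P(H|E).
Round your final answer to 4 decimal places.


Using Bayes' theorem:

P(H|E) = P(E|H) × P(H) / P(E)
       = 0.8000 × 0.5643 / 0.4787
       = 0.45144000 / 0.4787
       = 0.9431

The evidence strengthens our belief in H.
Prior: 0.5643 → Posterior: 0.9431


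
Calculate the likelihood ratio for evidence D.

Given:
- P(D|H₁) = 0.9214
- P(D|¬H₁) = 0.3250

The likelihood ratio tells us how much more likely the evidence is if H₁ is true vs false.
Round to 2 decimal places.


Likelihood Ratio (LR) = P(D|H₁) / P(D|¬H₁)

LR = 0.9214 / 0.3250
   = 2.84

The evidence is 2.84 times more likely if H₁ is true than if H₁ is false.
Since LR > 1, the evidence supports H₁ over ¬H₁.


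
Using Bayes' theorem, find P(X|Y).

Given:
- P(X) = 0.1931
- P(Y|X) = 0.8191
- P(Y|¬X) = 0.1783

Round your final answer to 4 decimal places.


Bayes' theorem: P(X|Y) = P(Y|X) × P(X) / P(Y)

Step 1: Calculate P(Y) using law of total probability
P(Y) = P(Y|X)P(X) + P(Y|¬X)P(¬X)
     = 0.8191 × 0.1931 + 0.1783 × 0.8069
     = 0.15816821 + 0.14387027
     = 0.30203848

Step 2: Apply Bayes' theorem
P(X|Y) = P(Y|X) × P(X) / P(Y)
       = 0.15816821 / 0.30203848
       = 0.5237


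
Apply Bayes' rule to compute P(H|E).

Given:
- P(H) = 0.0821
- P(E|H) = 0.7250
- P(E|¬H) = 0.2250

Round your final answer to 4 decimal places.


Bayes' theorem: P(H|E) = P(E|H) × P(H) / P(E)

Step 1: Calculate P(E) using law of total probability
P(E) = P(E|H)P(H) + P(E|¬H)P(¬H)
     = 0.7250 × 0.0821 + 0.2250 × 0.9179
     = 0.05952250 + 0.20652750
     = 0.26605000

Step 2: Apply Bayes' theorem
P(H|E) = P(E|H) × P(H) / P(E)
       = 0.05952250 / 0.26605000
       = 0.2237


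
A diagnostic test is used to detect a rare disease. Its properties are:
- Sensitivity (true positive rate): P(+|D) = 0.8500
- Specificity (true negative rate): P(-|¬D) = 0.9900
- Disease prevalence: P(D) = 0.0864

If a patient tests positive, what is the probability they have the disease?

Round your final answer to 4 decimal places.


Let D = has disease, + = positive test

Given:
- P(D) = 0.0864 (prevalence)
- P(+|D) = 0.8500 (sensitivity)
- P(-|¬D) = 0.9900 (specificity)
- P(+|¬D) = 0.0100 (false positive rate = 1 - specificity)

Step 1: Find P(+)
P(+) = P(+|D)P(D) + P(+|¬D)P(¬D)
     = 0.8500 × 0.0864 + 0.0100 × 0.9136
     = 0.07344000 + 0.00913600
     = 0.08257600

Step 2: Apply Bayes' theorem for P(D|+)
P(D|+) = P(+|D)P(D) / P(+)
       = 0.07344000 / 0.08257600
       = 0.8894


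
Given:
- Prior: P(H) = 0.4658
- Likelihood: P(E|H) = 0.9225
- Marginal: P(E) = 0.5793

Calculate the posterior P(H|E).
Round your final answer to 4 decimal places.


Using Bayes' theorem:

P(H|E) = P(E|H) × P(H) / P(E)
       = 0.9225 × 0.4658 / 0.5793
       = 0.42970050 / 0.5793
       = 0.7418

The evidence strengthens our belief in H.
Prior: 0.4658 → Posterior: 0.7418


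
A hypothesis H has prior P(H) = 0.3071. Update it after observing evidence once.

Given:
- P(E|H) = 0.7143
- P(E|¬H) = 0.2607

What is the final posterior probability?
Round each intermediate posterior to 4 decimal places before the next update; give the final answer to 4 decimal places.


Sequential Bayesian updating:

Initial prior: P(H) = 0.3071

Update 1:
  P(E) = 0.7143 × 0.3071 + 0.2607 × 0.6929 = 0.21936153 + 0.18063903 = 0.40000056
  P(H|E) = 0.21936153 / 0.40000056 = 0.5484

Final posterior: 0.5484


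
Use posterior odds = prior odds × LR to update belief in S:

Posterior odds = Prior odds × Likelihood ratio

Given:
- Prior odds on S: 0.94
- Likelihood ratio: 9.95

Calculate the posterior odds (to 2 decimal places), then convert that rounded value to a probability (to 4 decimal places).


Step 1: Calculate posterior odds
Posterior odds = Prior odds × LR
               = 0.94 × 9.95
               = 9.35

Step 2: Convert to probability
P(S|E) = Posterior odds / (1 + Posterior odds)
       = 9.35 / (1 + 9.35)
       = 9.35 / 10.35
       = 0.9034

The evidence increased P(S) from 0.4845 to 0.9034.


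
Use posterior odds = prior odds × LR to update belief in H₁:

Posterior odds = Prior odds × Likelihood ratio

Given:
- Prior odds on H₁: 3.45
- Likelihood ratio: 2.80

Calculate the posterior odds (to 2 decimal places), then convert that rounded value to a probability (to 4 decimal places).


Step 1: Calculate posterior odds
Posterior odds = Prior odds × LR
               = 3.45 × 2.80
               = 9.66

Step 2: Convert to probability
P(H₁|E) = Posterior odds / (1 + Posterior odds)
       = 9.66 / (1 + 9.66)
       = 9.66 / 10.66
       = 0.9062

The evidence increased P(H₁) from 0.7753 to 0.9062.


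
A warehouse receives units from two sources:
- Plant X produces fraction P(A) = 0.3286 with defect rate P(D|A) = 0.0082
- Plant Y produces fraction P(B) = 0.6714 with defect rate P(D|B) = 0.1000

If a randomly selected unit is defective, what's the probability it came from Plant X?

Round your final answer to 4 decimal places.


Let A = from Plant X, D = defective

Given:
- P(A) = 0.3286, P(B) = 0.6714
- P(D|A) = 0.0082, P(D|B) = 0.1000

Step 1: Find P(D)
P(D) = P(D|A)P(A) + P(D|B)P(B)
     = 0.0082 × 0.3286 + 0.1000 × 0.6714
     = 0.00269452 + 0.06714000
     = 0.06983452

Step 2: Apply Bayes' theorem
P(A|D) = P(D|A)P(A) / P(D)
       = 0.00269452 / 0.06983452
       = 0.0386


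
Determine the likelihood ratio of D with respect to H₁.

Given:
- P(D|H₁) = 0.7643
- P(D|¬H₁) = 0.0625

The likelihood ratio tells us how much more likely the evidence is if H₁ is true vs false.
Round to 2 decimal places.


Likelihood Ratio (LR) = P(D|H₁) / P(D|¬H₁)

LR = 0.7643 / 0.0625
   = 12.23

The evidence is 12.23 times more likely if H₁ is true than if H₁ is false.
LR > 1, so observing D raises the odds in favor of H₁.


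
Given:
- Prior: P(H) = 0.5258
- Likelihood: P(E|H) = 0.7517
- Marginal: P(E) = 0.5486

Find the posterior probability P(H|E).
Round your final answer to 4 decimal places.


Using Bayes' theorem:

P(H|E) = P(E|H) × P(H) / P(E)
       = 0.7517 × 0.5258 / 0.5486
       = 0.39524386 / 0.5486
       = 0.7205

The evidence strengthens our belief in H.
Prior: 0.5258 → Posterior: 0.7205


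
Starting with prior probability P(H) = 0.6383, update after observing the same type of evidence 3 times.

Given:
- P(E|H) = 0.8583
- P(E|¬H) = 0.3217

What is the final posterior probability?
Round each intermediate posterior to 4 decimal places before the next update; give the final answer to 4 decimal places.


Sequential Bayesian updating:

Initial prior: P(H) = 0.6383

Update 1:
  P(E) = 0.8583 × 0.6383 + 0.3217 × 0.3617 = 0.54785289 + 0.11635889 = 0.66421178
  P(H|E) = 0.54785289 / 0.66421178 = 0.8248

Update 2:
  P(E) = 0.8583 × 0.8248 + 0.3217 × 0.1752 = 0.70792584 + 0.05636184 = 0.76428768
  P(H|E) = 0.70792584 / 0.76428768 = 0.9263

Update 3:
  P(E) = 0.8583 × 0.9263 + 0.3217 × 0.0737 = 0.79504329 + 0.02370929 = 0.81875258
  P(H|E) = 0.79504329 / 0.81875258 = 0.9710

Final posterior: 0.9710
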